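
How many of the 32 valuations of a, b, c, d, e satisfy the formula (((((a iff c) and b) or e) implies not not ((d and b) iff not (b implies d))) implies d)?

  a      b      c      d      e    |    φ  
 True   True   True   True   True  |   True
 True   True   True   True  False  |   True
 True   True   True  False   True  |   True
 True   True   True  False  False  |   True
 True   True  False   True   True  |   True
 True   True  False   True  False  |   True
 True   True  False  False   True  |   True
 True   True  False  False  False  |  False
 True  False   True   True   True  |   True
 True  False   True   True  False  |   True
 True  False   True  False   True  |  False
 True  False   True  False  False  |  False
 True  False  False   True   True  |   True
 True  False  False   True  False  |   True
 True  False  False  False   True  |  False
 True  False  False  False  False  |  False
False   True   True   True   True  |   True
False   True   True   True  False  |   True
False   True   True  False   True  |   True
False   True   True  False  False  |  False
False   True  False   True   True  |   True
False   True  False   True  False  |   True
False   True  False  False   True  |   True
False   True  False  False  False  |   True
False  False   True   True   True  |   True
False  False   True   True  False  |   True
False  False   True  False   True  |  False
False  False   True  False  False  |  False
False  False  False   True   True  |   True
False  False  False   True  False  |   True
False  False  False  False   True  |  False
False  False  False  False  False  |  False
The formula is true on 22 of the 32 rows.

22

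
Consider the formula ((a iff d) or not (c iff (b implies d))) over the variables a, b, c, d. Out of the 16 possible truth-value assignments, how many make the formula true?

a | b | c | d || φ
T | T | T | T || T
T | T | T | F || T
T | T | F | T || T
T | T | F | F || F
T | F | T | T || T
T | F | T | F || F
T | F | F | T || T
T | F | F | F || T
F | T | T | T || F
F | T | T | F || T
F | T | F | T || T
F | T | F | F || T
F | F | T | T || F
F | F | T | F || T
F | F | F | T || T
F | F | F | F || T
The formula is true on 12 of the 16 rows.

12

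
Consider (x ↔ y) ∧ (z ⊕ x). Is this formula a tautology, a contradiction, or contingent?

x  y  z  |  (x ↔ y)  (z ⊕ x)  ((x ↔ y) ∧ (z ⊕ x))
T  T  T  |     T        F              F         
T  T  F  |     T        T              T         
T  F  T  |     F        F              F         
T  F  F  |     F        T              F         
F  T  T  |     F        T              F         
F  T  F  |     F        F              F         
F  F  T  |     T        T              T         
F  F  F  |     T        F              F         
2 of 8 rows are T, so the formula is contingent.

contingent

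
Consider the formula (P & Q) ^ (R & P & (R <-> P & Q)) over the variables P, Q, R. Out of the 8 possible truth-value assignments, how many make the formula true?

1

P | Q | R || φ
F | F | F || F
F | F | T || F
F | T | F || F
F | T | T || F
T | F | F || F
T | F | T || F
T | T | F || T
T | T | T || F
The formula is true on 1 of the 8 rows.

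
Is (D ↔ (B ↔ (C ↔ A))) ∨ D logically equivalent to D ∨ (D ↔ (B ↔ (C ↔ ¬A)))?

A  B  C  D  |  φ  ψ
T  T  T  T  |  T  T
T  T  T  F  |  F  T
T  T  F  T  |  T  T
T  T  F  F  |  T  F
T  F  T  T  |  T  T
T  F  T  F  |  T  F
T  F  F  T  |  T  T
T  F  F  F  |  F  T
F  T  T  T  |  T  T
F  T  T  F  |  T  F
F  T  F  T  |  T  T
F  T  F  F  |  F  T
F  F  T  T  |  T  T
F  F  T  F  |  F  T
F  F  F  T  |  T  T
F  F  F  F  |  T  F
The columns differ at A=T, B=T, C=T, D=F (φ=F, ψ=T), so they are not equivalent.

not equivalent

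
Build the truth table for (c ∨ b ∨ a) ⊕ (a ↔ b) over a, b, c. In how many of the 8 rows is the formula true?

5

a | b | c | (c ∨ b ∨ a) | (a ↔ b) | ((c ∨ b ∨ a) ⊕ (a ↔ b))
- | - | - | ----------- | ------- | -----------------------
F | F | F |      F      |    T    |            T           
F | F | T |      T      |    T    |            F           
F | T | F |      T      |    F    |            T           
F | T | T |      T      |    F    |            T           
T | F | F |      T      |    F    |            T           
T | F | T |      T      |    F    |            T           
T | T | F |      T      |    T    |            F           
T | T | T |      T      |    T    |            F           
The formula is true on 5 of the 8 rows.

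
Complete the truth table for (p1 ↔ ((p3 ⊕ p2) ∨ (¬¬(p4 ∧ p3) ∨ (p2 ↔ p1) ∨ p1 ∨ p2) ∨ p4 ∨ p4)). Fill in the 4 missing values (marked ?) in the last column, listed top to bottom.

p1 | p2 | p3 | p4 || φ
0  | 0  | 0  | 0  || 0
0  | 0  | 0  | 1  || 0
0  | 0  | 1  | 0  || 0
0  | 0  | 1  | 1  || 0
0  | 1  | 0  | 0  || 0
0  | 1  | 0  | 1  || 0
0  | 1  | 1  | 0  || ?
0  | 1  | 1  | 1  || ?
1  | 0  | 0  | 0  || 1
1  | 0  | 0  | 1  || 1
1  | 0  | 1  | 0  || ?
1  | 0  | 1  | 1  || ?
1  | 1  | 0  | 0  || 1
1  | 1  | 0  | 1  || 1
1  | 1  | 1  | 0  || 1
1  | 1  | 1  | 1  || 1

0, 0, 1, 1

Row p1=0, p2=1, p3=1, p4=0: ((p3 ⊕ p2) ∨ (¬¬(p4 ∧ p3) ∨ (p2 ↔ p1) ∨ p1 ∨ p2) ∨ p4 ∨ p4) = 1, so the formula = 0.
Row p1=0, p2=1, p3=1, p4=1: ((p3 ⊕ p2) ∨ (¬¬(p4 ∧ p3) ∨ (p2 ↔ p1) ∨ p1 ∨ p2) ∨ p4 ∨ p4) = 1, so the formula = 0.
Row p1=1, p2=0, p3=1, p4=0: ((p3 ⊕ p2) ∨ (¬¬(p4 ∧ p3) ∨ (p2 ↔ p1) ∨ p1 ∨ p2) ∨ p4 ∨ p4) = 1, so the formula = 1.
Row p1=1, p2=0, p3=1, p4=1: ((p3 ⊕ p2) ∨ (¬¬(p4 ∧ p3) ∨ (p2 ↔ p1) ∨ p1 ∨ p2) ∨ p4 ∨ p4) = 1, so the formula = 1.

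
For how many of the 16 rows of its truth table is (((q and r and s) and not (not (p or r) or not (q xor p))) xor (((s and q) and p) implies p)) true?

15

p  q  r  s  |  φ
F  F  F  F  |  T
F  F  F  T  |  T
F  F  T  F  |  T
F  F  T  T  |  T
F  T  F  F  |  T
F  T  F  T  |  T
F  T  T  F  |  T
F  T  T  T  |  F
T  F  F  F  |  T
T  F  F  T  |  T
T  F  T  F  |  T
T  F  T  T  |  T
T  T  F  F  |  T
T  T  F  T  |  T
T  T  T  F  |  T
T  T  T  T  |  T
The formula is true on 15 of the 16 rows.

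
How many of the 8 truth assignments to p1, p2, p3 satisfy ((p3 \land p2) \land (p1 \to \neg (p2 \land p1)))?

1

p1 | p2 | p3 || (p3 \land p2) | (p2 \land p1) | \neg (p2 \land p1) | (p1 \to \neg (p2 \land p1)) | φ
F  | F  | F  ||       F       |       F       |         T          |              T              | F
F  | F  | T  ||       F       |       F       |         T          |              T              | F
F  | T  | F  ||       F       |       F       |         T          |              T              | F
F  | T  | T  ||       T       |       F       |         T          |              T              | T
T  | F  | F  ||       F       |       F       |         T          |              T              | F
T  | F  | T  ||       F       |       F       |         T          |              T              | F
T  | T  | F  ||       F       |       T       |         F          |              F              | F
T  | T  | T  ||       T       |       T       |         F          |              F              | F
The formula is true on 1 of the 8 rows.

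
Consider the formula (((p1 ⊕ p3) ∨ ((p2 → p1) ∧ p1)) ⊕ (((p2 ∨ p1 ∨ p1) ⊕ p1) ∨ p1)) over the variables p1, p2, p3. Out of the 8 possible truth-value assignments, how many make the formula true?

2

p1 | p2 | p3 || φ
T  | T  | T  || F
T  | T  | F  || F
T  | F  | T  || F
T  | F  | F  || F
F  | T  | T  || F
F  | T  | F  || T
F  | F  | T  || T
F  | F  | F  || F
The formula is true on 2 of the 8 rows.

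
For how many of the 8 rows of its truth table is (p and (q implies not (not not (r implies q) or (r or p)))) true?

p | q | r || (r implies q) | not (r implies q) | not not (r implies q) | (r or p) | φ
T | T | T ||       T       |         F         |           T           |    T     | F
T | T | F ||       T       |         F         |           T           |    T     | F
T | F | T ||       F       |         T         |           F           |    T     | T
T | F | F ||       T       |         F         |           T           |    T     | T
F | T | T ||       T       |         F         |           T           |    T     | F
F | T | F ||       T       |         F         |           T           |    F     | F
F | F | T ||       F       |         T         |           F           |    T     | F
F | F | F ||       T       |         F         |           T           |    F     | F
The formula is true on 2 of the 8 rows.

2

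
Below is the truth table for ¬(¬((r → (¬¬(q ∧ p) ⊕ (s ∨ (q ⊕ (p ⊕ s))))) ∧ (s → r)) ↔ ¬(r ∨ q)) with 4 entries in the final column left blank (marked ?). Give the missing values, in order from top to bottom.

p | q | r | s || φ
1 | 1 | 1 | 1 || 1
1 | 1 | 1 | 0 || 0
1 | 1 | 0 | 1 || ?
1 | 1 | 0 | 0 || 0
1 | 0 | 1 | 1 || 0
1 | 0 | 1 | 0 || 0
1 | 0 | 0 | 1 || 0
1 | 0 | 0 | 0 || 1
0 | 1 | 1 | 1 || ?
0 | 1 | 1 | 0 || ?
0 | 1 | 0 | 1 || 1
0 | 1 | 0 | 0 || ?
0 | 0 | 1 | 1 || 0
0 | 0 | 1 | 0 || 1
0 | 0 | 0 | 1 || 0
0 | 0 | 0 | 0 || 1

1, 0, 0, 0

Row p=1, q=1, r=0, s=1: ¬((r → (¬¬(q ∧ p) ⊕ (s ∨ (q ⊕ (p ⊕ s))))) ∧ (s → r)) = 1, ¬(r ∨ q) = 0, (¬((r → (¬¬(q ∧ p) ⊕ (s ∨ (q ⊕ (p ⊕ s))))) ∧ (s → r)) ↔ ¬(r ∨ q)) = 0, so the formula = 1.
Row p=0, q=1, r=1, s=1: ¬((r → (¬¬(q ∧ p) ⊕ (s ∨ (q ⊕ (p ⊕ s))))) ∧ (s → r)) = 0, ¬(r ∨ q) = 0, (¬((r → (¬¬(q ∧ p) ⊕ (s ∨ (q ⊕ (p ⊕ s))))) ∧ (s → r)) ↔ ¬(r ∨ q)) = 1, so the formula = 0.
Row p=0, q=1, r=1, s=0: ¬((r → (¬¬(q ∧ p) ⊕ (s ∨ (q ⊕ (p ⊕ s))))) ∧ (s → r)) = 0, ¬(r ∨ q) = 0, (¬((r → (¬¬(q ∧ p) ⊕ (s ∨ (q ⊕ (p ⊕ s))))) ∧ (s → r)) ↔ ¬(r ∨ q)) = 1, so the formula = 0.
Row p=0, q=1, r=0, s=0: ¬((r → (¬¬(q ∧ p) ⊕ (s ∨ (q ⊕ (p ⊕ s))))) ∧ (s → r)) = 0, ¬(r ∨ q) = 0, (¬((r → (¬¬(q ∧ p) ⊕ (s ∨ (q ⊕ (p ⊕ s))))) ∧ (s → r)) ↔ ¬(r ∨ q)) = 1, so the formula = 0.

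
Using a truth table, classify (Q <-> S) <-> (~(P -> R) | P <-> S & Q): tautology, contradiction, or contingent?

P | Q | R | S | φ
- | - | - | - | -
F | F | F | F | T
F | F | F | T | F
F | F | T | F | T
F | F | T | T | F
F | T | F | F | F
F | T | F | T | F
F | T | T | F | F
F | T | T | T | F
T | F | F | F | F
T | F | F | T | T
T | F | T | F | F
T | F | T | T | T
T | T | F | F | T
T | T | F | T | T
T | T | T | F | T
T | T | T | T | T
8 of 16 rows are T, so the formula is contingent.

contingent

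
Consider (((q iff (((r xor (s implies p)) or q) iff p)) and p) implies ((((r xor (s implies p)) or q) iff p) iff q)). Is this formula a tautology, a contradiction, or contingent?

tautology

p | q | r | s | (s implies p) | (r xor (s implies p)) | ((r xor (s implies p)) or q) | φ
- | - | - | - | ------------- | --------------------- | ---------------------------- | -
T | T | T | T |       T       |           F           |              T               | T
T | T | T | F |       T       |           F           |              T               | T
T | T | F | T |       T       |           T           |              T               | T
T | T | F | F |       T       |           T           |              T               | T
T | F | T | T |       T       |           F           |              F               | T
T | F | T | F |       T       |           F           |              F               | T
T | F | F | T |       T       |           T           |              T               | T
T | F | F | F |       T       |           T           |              T               | T
F | T | T | T |       F       |           T           |              T               | T
F | T | T | F |       T       |           F           |              T               | T
F | T | F | T |       F       |           F           |              T               | T
F | T | F | F |       T       |           T           |              T               | T
F | F | T | T |       F       |           T           |              T               | T
F | F | T | F |       T       |           F           |              F               | T
F | F | F | T |       F       |           F           |              F               | T
F | F | F | F |       T       |           T           |              T               | T
Every row is T, so the formula is a tautology.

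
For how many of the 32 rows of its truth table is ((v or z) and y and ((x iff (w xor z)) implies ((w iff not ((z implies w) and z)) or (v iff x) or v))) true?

x | y | z | w | v || φ
F | F | F | F | F || F
F | F | F | F | T || F
F | F | F | T | F || F
F | F | F | T | T || F
F | F | T | F | F || F
F | F | T | F | T || F
F | F | T | T | F || F
F | F | T | T | T || F
F | T | F | F | F || F
F | T | F | F | T || T
F | T | F | T | F || F
F | T | F | T | T || T
F | T | T | F | F || T
F | T | T | F | T || T
F | T | T | T | F || T
F | T | T | T | T || T
T | F | F | F | F || F
T | F | F | F | T || F
T | F | F | T | F || F
T | F | F | T | T || F
T | F | T | F | F || F
T | F | T | F | T || F
T | F | T | T | F || F
T | F | T | T | T || F
T | T | F | F | F || F
T | T | F | F | T || T
T | T | F | T | F || F
T | T | F | T | T || T
T | T | T | F | F || F
T | T | T | F | T || T
T | T | T | T | F || T
T | T | T | T | T || T
The formula is true on 11 of the 32 rows.

11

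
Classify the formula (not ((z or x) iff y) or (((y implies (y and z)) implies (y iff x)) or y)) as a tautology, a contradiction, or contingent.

x | y | z || φ
F | F | F || T
F | F | T || T
F | T | F || T
F | T | T || T
T | F | F || T
T | F | T || T
T | T | F || T
T | T | T || T
Every row is T, so the formula is a tautology.

tautology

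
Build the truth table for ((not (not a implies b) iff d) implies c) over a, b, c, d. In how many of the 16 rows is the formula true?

12

a | b | c | d | φ
- | - | - | - | -
F | F | F | F | T
F | F | F | T | F
F | F | T | F | T
F | F | T | T | T
F | T | F | F | F
F | T | F | T | T
F | T | T | F | T
F | T | T | T | T
T | F | F | F | F
T | F | F | T | T
T | F | T | F | T
T | F | T | T | T
T | T | F | F | F
T | T | F | T | T
T | T | T | F | T
T | T | T | T | T
The formula is true on 12 of the 16 rows.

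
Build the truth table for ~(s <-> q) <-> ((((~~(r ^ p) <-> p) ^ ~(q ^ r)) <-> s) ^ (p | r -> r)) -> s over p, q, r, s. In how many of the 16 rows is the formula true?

6

p  q  r  s     (s <-> q)  ~(s <-> q)  (r ^ p)  ~(r ^ p)  ~~(r ^ p)  (~~(r ^ p) <-> p)  (q ^ r)  ~(q ^ r)  (p | r)  ((p | r) -> r)  φ
F  F  F  F         T          F          F        T          F              T             F        T         F           T         F
F  F  F  T         F          T          F        T          F              T             F        T         F           T         T
F  F  T  F         T          F          T        F          T              F             T        F         T           T         F
F  F  T  T         F          T          T        F          T              F             T        F         T           T         T
F  T  F  F         F          T          F        T          F              T             T        F         F           T         F
F  T  F  T         T          F          F        T          F              T             T        F         F           T         F
F  T  T  F         F          T          T        F          T              F             F        T         T           T         F
F  T  T  T         T          F          T        F          T              F             F        T         T           T         F
T  F  F  F         T          F          T        F          T              T             F        T         T           F         T
T  F  F  T         F          T          T        F          T              T             F        T         T           F         T
T  F  T  F         T          F          F        T          F              F             T        F         T           T         F
T  F  T  T         F          T          F        T          F              F             T        F         T           T         T
T  T  F  F         F          T          T        F          T              T             T        F         T           F         T
T  T  F  T         T          F          T        F          T              T             T        F         T           F         F
T  T  T  F         F          T          F        T          F              F             F        T         T           T         F
T  T  T  T         T          F          F        T          F              F             F        T         T           T         F
The formula is true on 6 of the 16 rows.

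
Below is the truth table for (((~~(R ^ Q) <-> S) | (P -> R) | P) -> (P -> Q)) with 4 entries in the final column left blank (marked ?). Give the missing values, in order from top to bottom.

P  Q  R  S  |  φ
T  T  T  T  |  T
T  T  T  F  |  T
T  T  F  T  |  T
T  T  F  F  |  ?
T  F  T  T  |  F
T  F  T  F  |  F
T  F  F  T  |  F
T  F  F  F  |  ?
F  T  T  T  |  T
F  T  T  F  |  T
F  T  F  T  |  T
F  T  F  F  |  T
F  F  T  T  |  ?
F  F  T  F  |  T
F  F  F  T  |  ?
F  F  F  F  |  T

Row P=T, Q=T, R=F, S=F: ((~~(R ^ Q) <-> S) | (P -> R) | P) = T, (P -> Q) = T, so the formula = T.
Row P=T, Q=F, R=F, S=F: ((~~(R ^ Q) <-> S) | (P -> R) | P) = T, (P -> Q) = F, so the formula = F.
Row P=F, Q=F, R=T, S=T: ((~~(R ^ Q) <-> S) | (P -> R) | P) = T, (P -> Q) = T, so the formula = T.
Row P=F, Q=F, R=F, S=T: ((~~(R ^ Q) <-> S) | (P -> R) | P) = T, (P -> Q) = T, so the formula = T.

T, F, T, T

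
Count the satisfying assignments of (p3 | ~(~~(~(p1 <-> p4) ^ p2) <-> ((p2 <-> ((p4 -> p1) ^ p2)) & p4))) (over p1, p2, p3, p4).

p1 | p2 | p3 | p4 | φ
-- | -- | -- | -- | -
F  | F  | F  | F  | F
F  | F  | F  | T  | F
F  | F  | T  | F  | T
F  | F  | T  | T  | T
F  | T  | F  | F  | T
F  | T  | F  | T  | T
F  | T  | T  | F  | T
F  | T  | T  | T  | T
T  | F  | F  | F  | T
T  | F  | F  | T  | F
T  | F  | T  | F  | T
T  | F  | T  | T  | T
T  | T  | F  | F  | F
T  | T  | F  | T  | T
T  | T  | T  | F  | T
T  | T  | T  | T  | T
The formula is true on 12 of the 16 rows.

12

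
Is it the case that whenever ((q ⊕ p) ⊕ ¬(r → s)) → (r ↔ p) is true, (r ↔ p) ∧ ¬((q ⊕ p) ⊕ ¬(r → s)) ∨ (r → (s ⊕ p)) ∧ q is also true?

  p   |   q   |   r   |   s   |   φ   |   ψ  
----- | ----- | ----- | ----- | ----- | -----
 True |  True |  True |  True |  True |  True
 True |  True |  True | False |  True |  True
 True |  True | False |  True |  True |  True
 True |  True | False | False |  True |  True
 True | False |  True |  True |  True | False
 True | False |  True | False |  True |  True
 True | False | False |  True | False | False
 True | False | False | False | False | False
False |  True |  True |  True | False |  True
False |  True |  True | False |  True | False
False |  True | False |  True |  True |  True
False |  True | False | False |  True |  True
False | False |  True |  True |  True | False
False | False |  True | False | False | False
False | False | False |  True |  True |  True
False | False | False | False |  True |  True
At p=True, q=False, r=True, s=True we have φ true but ψ false, so φ does not entail ψ.

no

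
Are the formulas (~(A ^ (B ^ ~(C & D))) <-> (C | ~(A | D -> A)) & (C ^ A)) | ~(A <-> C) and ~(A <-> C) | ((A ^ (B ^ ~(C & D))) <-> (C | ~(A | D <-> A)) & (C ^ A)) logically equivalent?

A | B | C | D || φ | ψ
0 | 0 | 0 | 0 || 1 | 0
0 | 0 | 0 | 1 || 1 | 0
0 | 0 | 1 | 0 || 1 | 1
0 | 0 | 1 | 1 || 1 | 1
0 | 1 | 0 | 0 || 0 | 1
0 | 1 | 0 | 1 || 0 | 1
0 | 1 | 1 | 0 || 1 | 1
0 | 1 | 1 | 1 || 1 | 1
1 | 0 | 0 | 0 || 1 | 1
1 | 0 | 0 | 1 || 1 | 1
1 | 0 | 1 | 0 || 0 | 1
1 | 0 | 1 | 1 || 1 | 0
1 | 1 | 0 | 0 || 1 | 1
1 | 1 | 0 | 1 || 1 | 1
1 | 1 | 1 | 0 || 1 | 0
1 | 1 | 1 | 1 || 0 | 1
The columns differ at A=0, B=0, C=0, D=0 (φ=1, ψ=0), so they are not equivalent.

not equivalent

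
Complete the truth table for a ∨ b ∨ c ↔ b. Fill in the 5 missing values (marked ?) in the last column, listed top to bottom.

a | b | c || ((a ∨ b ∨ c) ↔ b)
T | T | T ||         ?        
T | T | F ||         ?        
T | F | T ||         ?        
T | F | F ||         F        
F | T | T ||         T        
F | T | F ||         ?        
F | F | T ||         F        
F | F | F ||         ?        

T, T, F, T, T

Row a=T, b=T, c=T: (a ∨ b ∨ c) = T, so ((a ∨ b ∨ c) ↔ b) = T.
Row a=T, b=T, c=F: (a ∨ b ∨ c) = T, so ((a ∨ b ∨ c) ↔ b) = T.
Row a=T, b=F, c=T: (a ∨ b ∨ c) = T, so ((a ∨ b ∨ c) ↔ b) = F.
Row a=F, b=T, c=F: (a ∨ b ∨ c) = T, so ((a ∨ b ∨ c) ↔ b) = T.
Row a=F, b=F, c=F: (a ∨ b ∨ c) = F, so ((a ∨ b ∨ c) ↔ b) = T.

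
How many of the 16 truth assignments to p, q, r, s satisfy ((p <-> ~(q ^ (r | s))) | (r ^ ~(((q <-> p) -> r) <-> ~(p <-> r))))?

p | q | r | s | φ
- | - | - | - | -
F | F | F | F | F
F | F | F | T | T
F | F | T | F | T
F | F | T | T | T
F | T | F | F | T
F | T | F | T | T
F | T | T | F | T
F | T | T | T | T
T | F | F | F | T
T | F | F | T | F
T | F | T | F | F
T | F | T | T | F
T | T | F | F | T
T | T | F | T | T
T | T | T | F | T
T | T | T | T | T
The formula is true on 12 of the 16 rows.

12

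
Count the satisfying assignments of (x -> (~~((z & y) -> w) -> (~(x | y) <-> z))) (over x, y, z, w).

x  y  z  w     (z & y)  ((z & y) -> w)  ~((z & y) -> w)  ~~((z & y) -> w)  (x | y)  ~(x | y)  (~(x | y) <-> z)  φ
T  T  T  T        T           T                F                T             T        F             F          F
T  T  T  F        T           F                T                F             T        F             F          T
T  T  F  T        F           T                F                T             T        F             T          T
T  T  F  F        F           T                F                T             T        F             T          T
T  F  T  T        F           T                F                T             T        F             F          F
T  F  T  F        F           T                F                T             T        F             F          F
T  F  F  T        F           T                F                T             T        F             T          T
T  F  F  F        F           T                F                T             T        F             T          T
F  T  T  T        T           T                F                T             T        F             F          T
F  T  T  F        T           F                T                F             T        F             F          T
F  T  F  T        F           T                F                T             T        F             T          T
F  T  F  F        F           T                F                T             T        F             T          T
F  F  T  T        F           T                F                T             F        T             T          T
F  F  T  F        F           T                F                T             F        T             T          T
F  F  F  T        F           T                F                T             F        T             F          T
F  F  F  F        F           T                F                T             F        T             F          T
The formula is true on 13 of the 16 rows.

13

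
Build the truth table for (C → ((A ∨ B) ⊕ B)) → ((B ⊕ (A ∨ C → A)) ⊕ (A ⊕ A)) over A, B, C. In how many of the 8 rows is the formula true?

A | B | C || (A ∨ B) | ((A ∨ B) ⊕ B) | (C → ((A ∨ B) ⊕ B)) | (A ∨ C) | ((A ∨ C) → A) | (B ⊕ ((A ∨ C) → A)) | (A ⊕ A) | φ
T | T | T ||    T    |       F       |          F          |    T    |       T       |          F          |    F    | T
T | T | F ||    T    |       F       |          T          |    T    |       T       |          F          |    F    | F
T | F | T ||    T    |       T       |          T          |    T    |       T       |          T          |    F    | T
T | F | F ||    T    |       T       |          T          |    T    |       T       |          T          |    F    | T
F | T | T ||    T    |       F       |          F          |    T    |       F       |          T          |    F    | T
F | T | F ||    T    |       F       |          T          |    F    |       T       |          F          |    F    | F
F | F | T ||    F    |       F       |          F          |    T    |       F       |          F          |    F    | T
F | F | F ||    F    |       F       |          T          |    F    |       T       |          T          |    F    | T
The formula is true on 6 of the 8 rows.

6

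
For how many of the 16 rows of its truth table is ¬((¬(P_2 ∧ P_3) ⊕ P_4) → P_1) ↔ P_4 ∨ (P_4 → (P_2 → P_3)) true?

P_1 | P_2 | P_3 | P_4 || φ
 F  |  F  |  F  |  F  || T
 F  |  F  |  F  |  T  || F
 F  |  F  |  T  |  F  || T
 F  |  F  |  T  |  T  || F
 F  |  T  |  F  |  F  || T
 F  |  T  |  F  |  T  || F
 F  |  T  |  T  |  F  || F
 F  |  T  |  T  |  T  || T
 T  |  F  |  F  |  F  || F
 T  |  F  |  F  |  T  || F
 T  |  F  |  T  |  F  || F
 T  |  F  |  T  |  T  || F
 T  |  T  |  F  |  F  || F
 T  |  T  |  F  |  T  || F
 T  |  T  |  T  |  F  || F
 T  |  T  |  T  |  T  || F
The formula is true on 4 of the 16 rows.

4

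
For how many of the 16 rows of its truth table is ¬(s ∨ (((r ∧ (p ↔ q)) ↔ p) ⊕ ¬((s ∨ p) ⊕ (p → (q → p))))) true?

p | q | r | s || (p ↔ q) | (r ∧ (p ↔ q)) | ((r ∧ (p ↔ q)) ↔ p) | (s ∨ p) | (q → p) | (p → (q → p)) | ((s ∨ p) ⊕ (p → (q → p))) | ¬((s ∨ p) ⊕ (p → (q → p))) | φ
F | F | F | F ||    T    |       F       |          T          |    F    |    T    |       T       |             T             |             F              | F
F | F | F | T ||    T    |       F       |          T          |    T    |    T    |       T       |             F             |             T              | F
F | F | T | F ||    T    |       T       |          F          |    F    |    T    |       T       |             T             |             F              | T
F | F | T | T ||    T    |       T       |          F          |    T    |    T    |       T       |             F             |             T              | F
F | T | F | F ||    F    |       F       |          T          |    F    |    F    |       T       |             T             |             F              | F
F | T | F | T ||    F    |       F       |          T          |    T    |    F    |       T       |             F             |             T              | F
F | T | T | F ||    F    |       F       |          T          |    F    |    F    |       T       |             T             |             F              | F
F | T | T | T ||    F    |       F       |          T          |    T    |    F    |       T       |             F             |             T              | F
T | F | F | F ||    F    |       F       |          F          |    T    |    T    |       T       |             F             |             T              | F
T | F | F | T ||    F    |       F       |          F          |    T    |    T    |       T       |             F             |             T              | F
T | F | T | F ||    F    |       F       |          F          |    T    |    T    |       T       |             F             |             T              | F
T | F | T | T ||    F    |       F       |          F          |    T    |    T    |       T       |             F             |             T              | F
T | T | F | F ||    T    |       F       |          F          |    T    |    T    |       T       |             F             |             T              | F
T | T | F | T ||    T    |       F       |          F          |    T    |    T    |       T       |             F             |             T              | F
T | T | T | F ||    T    |       T       |          T          |    T    |    T    |       T       |             F             |             T              | T
T | T | T | T ||    T    |       T       |          T          |    T    |    T    |       T       |             F             |             T              | F
The formula is true on 2 of the 16 rows.

2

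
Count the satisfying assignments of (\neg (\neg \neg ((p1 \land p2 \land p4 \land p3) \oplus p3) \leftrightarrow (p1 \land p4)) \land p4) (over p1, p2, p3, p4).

5

p1 | p2 | p3 | p4 || φ
F  | F  | F  | F  || F
F  | F  | F  | T  || F
F  | F  | T  | F  || F
F  | F  | T  | T  || T
F  | T  | F  | F  || F
F  | T  | F  | T  || F
F  | T  | T  | F  || F
F  | T  | T  | T  || T
T  | F  | F  | F  || F
T  | F  | F  | T  || T
T  | F  | T  | F  || F
T  | F  | T  | T  || F
T  | T  | F  | F  || F
T  | T  | F  | T  || T
T  | T  | T  | F  || F
T  | T  | T  | T  || T
The formula is true on 5 of the 16 rows.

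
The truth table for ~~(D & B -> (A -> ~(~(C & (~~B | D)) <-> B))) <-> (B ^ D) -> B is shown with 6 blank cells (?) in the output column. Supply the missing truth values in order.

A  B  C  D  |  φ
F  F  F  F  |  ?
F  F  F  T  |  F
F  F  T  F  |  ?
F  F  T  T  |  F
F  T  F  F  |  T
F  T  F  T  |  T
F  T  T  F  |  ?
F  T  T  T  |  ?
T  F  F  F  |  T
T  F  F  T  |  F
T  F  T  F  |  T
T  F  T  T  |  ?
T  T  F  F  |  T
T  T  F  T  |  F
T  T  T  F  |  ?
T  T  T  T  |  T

Row A=F, B=F, C=F, D=F: ~~(D & B -> (A -> ~(~(C & (~~B | D)) <-> B))) = T, ((B ^ D) -> B) = T, so the formula = T.
Row A=F, B=F, C=T, D=F: ~~(D & B -> (A -> ~(~(C & (~~B | D)) <-> B))) = T, ((B ^ D) -> B) = T, so the formula = T.
Row A=F, B=T, C=T, D=F: ~~(D & B -> (A -> ~(~(C & (~~B | D)) <-> B))) = T, ((B ^ D) -> B) = T, so the formula = T.
Row A=F, B=T, C=T, D=T: ~~(D & B -> (A -> ~(~(C & (~~B | D)) <-> B))) = T, ((B ^ D) -> B) = T, so the formula = T.
Row A=T, B=F, C=T, D=T: ~~(D & B -> (A -> ~(~(C & (~~B | D)) <-> B))) = T, ((B ^ D) -> B) = F, so the formula = F.
Row A=T, B=T, C=T, D=F: ~~(D & B -> (A -> ~(~(C & (~~B | D)) <-> B))) = T, ((B ^ D) -> B) = T, so the formula = T.

T, T, T, T, F, T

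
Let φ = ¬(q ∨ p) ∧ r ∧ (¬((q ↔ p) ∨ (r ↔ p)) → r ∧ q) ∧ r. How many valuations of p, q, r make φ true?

1

p  q  r  |  (q ∨ p)  ¬(q ∨ p)  (q ↔ p)  (r ↔ p)  ((q ↔ p) ∨ (r ↔ p))  ¬((q ↔ p) ∨ (r ↔ p))  (r ∧ q)  φ
1  1  1  |     1        0         1        1              1                    0               1     0
1  1  0  |     1        0         1        0              1                    0               0     0
1  0  1  |     1        0         0        1              1                    0               0     0
1  0  0  |     1        0         0        0              0                    1               0     0
0  1  1  |     1        0         0        0              0                    1               1     0
0  1  0  |     1        0         0        1              1                    0               0     0
0  0  1  |     0        1         1        0              1                    0               0     1
0  0  0  |     0        1         1        1              1                    0               0     0
The formula is true on 1 of the 8 rows.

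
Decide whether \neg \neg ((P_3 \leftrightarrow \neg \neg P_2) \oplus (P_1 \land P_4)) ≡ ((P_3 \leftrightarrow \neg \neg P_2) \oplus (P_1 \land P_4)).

P_1  P_2  P_3  P_4  |  φ  ψ
 T    T    T    T   |  F  F
 T    T    T    F   |  T  T
 T    T    F    T   |  T  T
 T    T    F    F   |  F  F
 T    F    T    T   |  T  T
 T    F    T    F   |  F  F
 T    F    F    T   |  F  F
 T    F    F    F   |  T  T
 F    T    T    T   |  T  T
 F    T    T    F   |  T  T
 F    T    F    T   |  F  F
 F    T    F    F   |  F  F
 F    F    T    T   |  F  F
 F    F    T    F   |  F  F
 F    F    F    T   |  T  T
 F    F    F    F   |  T  T
The columns for φ and ψ agree on every row, so they are logically equivalent.

equivalent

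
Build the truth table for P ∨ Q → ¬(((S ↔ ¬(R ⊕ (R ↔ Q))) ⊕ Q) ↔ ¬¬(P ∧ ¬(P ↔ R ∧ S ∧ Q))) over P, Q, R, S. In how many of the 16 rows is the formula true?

P | Q | R | S || φ
1 | 1 | 1 | 1 || 0
1 | 1 | 1 | 0 || 0
1 | 1 | 0 | 1 || 1
1 | 1 | 0 | 0 || 0
1 | 0 | 1 | 1 || 1
1 | 0 | 1 | 0 || 0
1 | 0 | 0 | 1 || 1
1 | 0 | 0 | 0 || 0
0 | 1 | 1 | 1 || 0
0 | 1 | 1 | 0 || 1
0 | 1 | 0 | 1 || 0
0 | 1 | 0 | 0 || 1
0 | 0 | 1 | 1 || 1
0 | 0 | 1 | 0 || 1
0 | 0 | 0 | 1 || 1
0 | 0 | 0 | 0 || 1
The formula is true on 9 of the 16 rows.

9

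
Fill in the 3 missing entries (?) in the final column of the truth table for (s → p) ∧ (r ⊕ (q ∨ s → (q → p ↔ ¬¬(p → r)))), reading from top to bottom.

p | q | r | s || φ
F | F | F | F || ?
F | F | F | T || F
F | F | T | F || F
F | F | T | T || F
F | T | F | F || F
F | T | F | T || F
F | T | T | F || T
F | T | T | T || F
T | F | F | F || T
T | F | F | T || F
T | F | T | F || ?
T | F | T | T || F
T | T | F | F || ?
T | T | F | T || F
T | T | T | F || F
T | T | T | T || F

T, F, F

Row p=F, q=F, r=F, s=F: (s → p) = T, (r ⊕ (q ∨ s → (q → p ↔ ¬¬(p → r)))) = T, so the formula = T.
Row p=T, q=F, r=T, s=F: (s → p) = T, (r ⊕ (q ∨ s → (q → p ↔ ¬¬(p → r)))) = F, so the formula = F.
Row p=T, q=T, r=F, s=F: (s → p) = T, (r ⊕ (q ∨ s → (q → p ↔ ¬¬(p → r)))) = F, so the formula = F.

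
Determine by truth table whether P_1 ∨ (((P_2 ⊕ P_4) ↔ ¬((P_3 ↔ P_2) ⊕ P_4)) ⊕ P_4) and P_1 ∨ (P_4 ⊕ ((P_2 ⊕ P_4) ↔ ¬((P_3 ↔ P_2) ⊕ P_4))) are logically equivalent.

P_1 | P_2 | P_3 | P_4 | φ | ψ
--- | --- | --- | --- | - | -
 1  |  1  |  1  |  1  | 1 | 1
 1  |  1  |  1  |  0  | 1 | 1
 1  |  1  |  0  |  1  | 1 | 1
 1  |  1  |  0  |  0  | 1 | 1
 1  |  0  |  1  |  1  | 1 | 1
 1  |  0  |  1  |  0  | 1 | 1
 1  |  0  |  0  |  1  | 1 | 1
 1  |  0  |  0  |  0  | 1 | 1
 0  |  1  |  1  |  1  | 1 | 1
 0  |  1  |  1  |  0  | 0 | 0
 0  |  1  |  0  |  1  | 0 | 0
 0  |  1  |  0  |  0  | 1 | 1
 0  |  0  |  1  |  1  | 1 | 1
 0  |  0  |  1  |  0  | 0 | 0
 0  |  0  |  0  |  1  | 0 | 0
 0  |  0  |  0  |  0  | 1 | 1
The columns for φ and ψ agree on every row, so they are logically equivalent.

equivalent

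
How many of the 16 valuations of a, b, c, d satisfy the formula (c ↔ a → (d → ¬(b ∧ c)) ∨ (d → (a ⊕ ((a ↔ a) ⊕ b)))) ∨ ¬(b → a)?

a  b  c  d  |  (b ∧ c)  ¬(b ∧ c)  (d → ¬(b ∧ c))  (a ↔ a)  ((a ↔ a) ⊕ b)  (a ⊕ ((a ↔ a) ⊕ b))  (d → (a ⊕ ((a ↔ a) ⊕ b)))  (b → a)  ¬(b → a)  φ
T  T  T  T  |     T        F            F            T           F                 T                       T                 T        F      T
T  T  T  F  |     T        F            T            T           F                 T                       T                 T        F      T
T  T  F  T  |     F        T            T            T           F                 T                       T                 T        F      F
T  T  F  F  |     F        T            T            T           F                 T                       T                 T        F      F
T  F  T  T  |     F        T            T            T           T                 F                       F                 T        F      T
T  F  T  F  |     F        T            T            T           T                 F                       T                 T        F      T
T  F  F  T  |     F        T            T            T           T                 F                       F                 T        F      F
T  F  F  F  |     F        T            T            T           T                 F                       T                 T        F      F
F  T  T  T  |     T        F            F            T           F                 F                       F                 F        T      T
F  T  T  F  |     T        F            T            T           F                 F                       T                 F        T      T
F  T  F  T  |     F        T            T            T           F                 F                       F                 F        T      T
F  T  F  F  |     F        T            T            T           F                 F                       T                 F        T      T
F  F  T  T  |     F        T            T            T           T                 T                       T                 T        F      T
F  F  T  F  |     F        T            T            T           T                 T                       T                 T        F      T
F  F  F  T  |     F        T            T            T           T                 T                       T                 T        F      F
F  F  F  F  |     F        T            T            T           T                 T                       T                 T        F      F
The formula is true on 10 of the 16 rows.

10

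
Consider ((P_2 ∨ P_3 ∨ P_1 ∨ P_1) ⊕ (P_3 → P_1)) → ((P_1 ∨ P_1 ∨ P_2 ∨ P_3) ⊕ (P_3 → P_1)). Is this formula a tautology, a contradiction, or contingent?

tautology

P_1 | P_2 | P_3 || φ
 T  |  T  |  T  || T
 T  |  T  |  F  || T
 T  |  F  |  T  || T
 T  |  F  |  F  || T
 F  |  T  |  T  || T
 F  |  T  |  F  || T
 F  |  F  |  T  || T
 F  |  F  |  F  || T
Every row is T, so the formula is a tautology.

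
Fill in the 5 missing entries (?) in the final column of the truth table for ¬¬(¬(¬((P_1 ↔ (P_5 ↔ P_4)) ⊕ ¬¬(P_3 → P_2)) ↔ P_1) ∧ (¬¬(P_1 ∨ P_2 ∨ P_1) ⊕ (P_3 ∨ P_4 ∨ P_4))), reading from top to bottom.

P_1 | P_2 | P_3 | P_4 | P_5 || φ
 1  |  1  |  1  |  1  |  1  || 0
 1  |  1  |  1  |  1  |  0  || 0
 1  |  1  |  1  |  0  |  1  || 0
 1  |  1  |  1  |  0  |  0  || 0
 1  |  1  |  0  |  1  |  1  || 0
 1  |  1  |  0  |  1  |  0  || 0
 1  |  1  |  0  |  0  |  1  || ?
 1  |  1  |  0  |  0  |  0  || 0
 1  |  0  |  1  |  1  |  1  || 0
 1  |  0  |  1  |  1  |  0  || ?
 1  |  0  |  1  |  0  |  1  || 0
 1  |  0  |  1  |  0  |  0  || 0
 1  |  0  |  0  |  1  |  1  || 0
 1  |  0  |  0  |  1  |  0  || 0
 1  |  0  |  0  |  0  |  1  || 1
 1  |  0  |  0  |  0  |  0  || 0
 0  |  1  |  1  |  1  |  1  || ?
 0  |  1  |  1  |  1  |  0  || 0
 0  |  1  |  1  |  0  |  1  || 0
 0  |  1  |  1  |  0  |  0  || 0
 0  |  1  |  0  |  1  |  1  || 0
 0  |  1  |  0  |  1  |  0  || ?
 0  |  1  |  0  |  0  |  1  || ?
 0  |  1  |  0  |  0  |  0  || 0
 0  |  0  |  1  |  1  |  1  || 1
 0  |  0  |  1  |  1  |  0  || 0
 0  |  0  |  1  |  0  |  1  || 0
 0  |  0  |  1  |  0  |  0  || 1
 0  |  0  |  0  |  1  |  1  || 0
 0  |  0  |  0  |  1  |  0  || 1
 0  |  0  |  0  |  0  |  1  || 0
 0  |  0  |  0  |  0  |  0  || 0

Row 7: (¬(¬((P_1 ↔ (P_5 ↔ P_4)) ⊕ ¬¬(P_3 → P_2)) ↔ P_1) ∧ (¬¬(P_1 ∨ P_2 ∨ P_1) ⊕ (P_3 ∨ P_4 ∨ P_4))) = 1, ¬(¬(¬((P_1 ↔ (P_5 ↔ P_4)) ⊕ ¬¬(P_3 → P_2)) ↔ P_1) ∧ (¬¬(P_1 ∨ P_2 ∨ P_1) ⊕ (P_3 ∨ P_4 ∨ P_4))) = 0, so the formula = 1.
Row 10: (¬(¬((P_1 ↔ (P_5 ↔ P_4)) ⊕ ¬¬(P_3 → P_2)) ↔ P_1) ∧ (¬¬(P_1 ∨ P_2 ∨ P_1) ⊕ (P_3 ∨ P_4 ∨ P_4))) = 0, ¬(¬(¬((P_1 ↔ (P_5 ↔ P_4)) ⊕ ¬¬(P_3 → P_2)) ↔ P_1) ∧ (¬¬(P_1 ∨ P_2 ∨ P_1) ⊕ (P_3 ∨ P_4 ∨ P_4))) = 1, so the formula = 0.
Row 17: (¬(¬((P_1 ↔ (P_5 ↔ P_4)) ⊕ ¬¬(P_3 → P_2)) ↔ P_1) ∧ (¬¬(P_1 ∨ P_2 ∨ P_1) ⊕ (P_3 ∨ P_4 ∨ P_4))) = 0, ¬(¬(¬((P_1 ↔ (P_5 ↔ P_4)) ⊕ ¬¬(P_3 → P_2)) ↔ P_1) ∧ (¬¬(P_1 ∨ P_2 ∨ P_1) ⊕ (P_3 ∨ P_4 ∨ P_4))) = 1, so the formula = 0.
Row 22: (¬(¬((P_1 ↔ (P_5 ↔ P_4)) ⊕ ¬¬(P_3 → P_2)) ↔ P_1) ∧ (¬¬(P_1 ∨ P_2 ∨ P_1) ⊕ (P_3 ∨ P_4 ∨ P_4))) = 0, ¬(¬(¬((P_1 ↔ (P_5 ↔ P_4)) ⊕ ¬¬(P_3 → P_2)) ↔ P_1) ∧ (¬¬(P_1 ∨ P_2 ∨ P_1) ⊕ (P_3 ∨ P_4 ∨ P_4))) = 1, so the formula = 0.
Row 23: (¬(¬((P_1 ↔ (P_5 ↔ P_4)) ⊕ ¬¬(P_3 → P_2)) ↔ P_1) ∧ (¬¬(P_1 ∨ P_2 ∨ P_1) ⊕ (P_3 ∨ P_4 ∨ P_4))) = 1, ¬(¬(¬((P_1 ↔ (P_5 ↔ P_4)) ⊕ ¬¬(P_3 → P_2)) ↔ P_1) ∧ (¬¬(P_1 ∨ P_2 ∨ P_1) ⊕ (P_3 ∨ P_4 ∨ P_4))) = 0, so the formula = 1.

1, 0, 0, 0, 1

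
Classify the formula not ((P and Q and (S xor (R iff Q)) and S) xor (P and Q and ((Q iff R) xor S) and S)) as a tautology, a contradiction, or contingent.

  P      Q      R      S    |  (R iff Q)  (S xor (R iff Q))  (Q iff R)  ((Q iff R) xor S)    φ  
False  False  False  False  |     True           True           True           True         True
False  False  False   True  |     True          False           True          False         True
False  False   True  False  |    False          False          False          False         True
False  False   True   True  |    False           True          False           True         True
False   True  False  False  |    False          False          False          False         True
False   True  False   True  |    False           True          False           True         True
False   True   True  False  |     True           True           True           True         True
False   True   True   True  |     True          False           True          False         True
 True  False  False  False  |     True           True           True           True         True
 True  False  False   True  |     True          False           True          False         True
 True  False   True  False  |    False          False          False          False         True
 True  False   True   True  |    False           True          False           True         True
 True   True  False  False  |    False          False          False          False         True
 True   True  False   True  |    False           True          False           True         True
 True   True   True  False  |     True           True           True           True         True
 True   True   True   True  |     True          False           True          False         True
Every row is True, so the formula is a tautology.

tautology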